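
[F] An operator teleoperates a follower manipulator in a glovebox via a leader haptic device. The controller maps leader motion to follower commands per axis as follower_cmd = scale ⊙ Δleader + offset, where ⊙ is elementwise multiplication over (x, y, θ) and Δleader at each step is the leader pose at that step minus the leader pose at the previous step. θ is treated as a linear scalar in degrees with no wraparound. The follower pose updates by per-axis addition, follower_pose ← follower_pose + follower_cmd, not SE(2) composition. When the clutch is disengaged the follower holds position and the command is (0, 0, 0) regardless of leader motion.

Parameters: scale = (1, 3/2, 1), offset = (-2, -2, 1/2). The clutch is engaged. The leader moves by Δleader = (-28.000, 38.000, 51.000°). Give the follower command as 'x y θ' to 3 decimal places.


-30.000 55.000 51.500

axis x: 1·-28.000 + -2 = -30.000
axis y: 3/2·38.000 + -2 = 55.000
axis θ: 1·51.000 + 1/2 = 51.500


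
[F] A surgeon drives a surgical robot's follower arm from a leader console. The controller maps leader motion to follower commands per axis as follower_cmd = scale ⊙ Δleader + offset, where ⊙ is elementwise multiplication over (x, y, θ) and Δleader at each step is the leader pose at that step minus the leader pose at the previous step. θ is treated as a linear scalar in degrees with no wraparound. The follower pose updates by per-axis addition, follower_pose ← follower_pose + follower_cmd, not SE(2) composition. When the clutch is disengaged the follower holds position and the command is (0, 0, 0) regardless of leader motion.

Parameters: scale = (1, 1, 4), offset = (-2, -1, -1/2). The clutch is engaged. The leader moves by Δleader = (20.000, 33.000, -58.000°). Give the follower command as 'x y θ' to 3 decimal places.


axis x: 1·20.000 + -2 = 18.000
axis y: 1·33.000 + -1 = 32.000
axis θ: 4·-58.000 + -1/2 = -232.500

18.000 32.000 -232.500


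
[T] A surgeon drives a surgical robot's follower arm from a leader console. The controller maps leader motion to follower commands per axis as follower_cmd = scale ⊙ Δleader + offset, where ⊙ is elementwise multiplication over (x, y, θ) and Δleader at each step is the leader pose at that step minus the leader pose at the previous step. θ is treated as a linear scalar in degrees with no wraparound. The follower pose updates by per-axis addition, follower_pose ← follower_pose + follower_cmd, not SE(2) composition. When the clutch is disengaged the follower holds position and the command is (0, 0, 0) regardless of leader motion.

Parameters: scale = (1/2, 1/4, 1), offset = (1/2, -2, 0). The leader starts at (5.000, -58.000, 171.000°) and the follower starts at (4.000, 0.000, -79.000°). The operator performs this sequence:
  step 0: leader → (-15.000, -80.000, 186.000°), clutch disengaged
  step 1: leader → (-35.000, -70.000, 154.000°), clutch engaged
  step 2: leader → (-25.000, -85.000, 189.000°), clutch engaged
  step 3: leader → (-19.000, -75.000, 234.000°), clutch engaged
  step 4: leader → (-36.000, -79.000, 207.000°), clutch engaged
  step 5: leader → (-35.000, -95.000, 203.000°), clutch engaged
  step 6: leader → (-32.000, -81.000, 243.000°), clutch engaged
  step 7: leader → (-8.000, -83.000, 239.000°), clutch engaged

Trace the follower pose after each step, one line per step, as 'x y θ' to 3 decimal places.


step 0: Δleader=(-20.000, -22.000, 15.000°), disengaged; cmd=(0,0,0) → follower holds at (4.000, 0.000, -79.000°)
step 1: Δleader=(-20.000, 10.000, -32.000°), engaged; cmd=(-9.500, 0.500, -32.000°) → follower=(-5.500, 0.500, -111.000°)
step 2: Δleader=(10.000, -15.000, 35.000°), engaged; cmd=(5.500, -5.750, 35.000°) → follower=(0.000, -5.250, -76.000°)
step 3: Δleader=(6.000, 10.000, 45.000°), engaged; cmd=(3.500, 0.500, 45.000°) → follower=(3.500, -4.750, -31.000°)
step 4: Δleader=(-17.000, -4.000, -27.000°), engaged; cmd=(-8.000, -3.000, -27.000°) → follower=(-4.500, -7.750, -58.000°)
step 5: Δleader=(1.000, -16.000, -4.000°), engaged; cmd=(1.000, -6.000, -4.000°) → follower=(-3.500, -13.750, -62.000°)
step 6: Δleader=(3.000, 14.000, 40.000°), engaged; cmd=(2.000, 1.500, 40.000°) → follower=(-1.500, -12.250, -22.000°)
step 7: Δleader=(24.000, -2.000, -4.000°), engaged; cmd=(12.500, -2.500, -4.000°) → follower=(11.000, -14.750, -26.000°)

4.000 0.000 -79.000
-5.500 0.500 -111.000
0.000 -5.250 -76.000
3.500 -4.750 -31.000
-4.500 -7.750 -58.000
-3.500 -13.750 -62.000
-1.500 -12.250 -22.000
11.000 -14.750 -26.000


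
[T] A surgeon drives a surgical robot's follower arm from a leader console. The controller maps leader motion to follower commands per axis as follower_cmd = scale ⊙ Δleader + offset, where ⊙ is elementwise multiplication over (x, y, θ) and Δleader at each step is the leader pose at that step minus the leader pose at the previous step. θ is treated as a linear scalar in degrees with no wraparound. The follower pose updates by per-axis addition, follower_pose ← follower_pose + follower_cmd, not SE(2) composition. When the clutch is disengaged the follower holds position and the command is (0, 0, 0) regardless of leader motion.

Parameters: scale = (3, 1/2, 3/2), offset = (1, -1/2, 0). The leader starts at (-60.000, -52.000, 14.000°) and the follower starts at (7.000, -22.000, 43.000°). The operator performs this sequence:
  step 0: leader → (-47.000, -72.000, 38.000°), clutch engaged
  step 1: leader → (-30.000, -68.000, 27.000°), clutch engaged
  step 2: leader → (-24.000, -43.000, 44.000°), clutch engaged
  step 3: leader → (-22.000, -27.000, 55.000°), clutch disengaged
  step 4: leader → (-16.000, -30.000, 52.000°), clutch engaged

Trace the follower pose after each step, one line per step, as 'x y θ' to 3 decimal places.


step 0: Δleader=(13.000, -20.000, 24.000°), engaged; cmd=(40.000, -10.500, 36.000°) → follower=(47.000, -32.500, 79.000°)
step 1: Δleader=(17.000, 4.000, -11.000°), engaged; cmd=(52.000, 1.500, -16.500°) → follower=(99.000, -31.000, 62.500°)
step 2: Δleader=(6.000, 25.000, 17.000°), engaged; cmd=(19.000, 12.000, 25.500°) → follower=(118.000, -19.000, 88.000°)
step 3: Δleader=(2.000, 16.000, 11.000°), disengaged; cmd=(0,0,0) → follower holds at (118.000, -19.000, 88.000°)
step 4: Δleader=(6.000, -3.000, -3.000°), engaged; cmd=(19.000, -2.000, -4.500°) → follower=(137.000, -21.000, 83.500°)

47.000 -32.500 79.000
99.000 -31.000 62.500
118.000 -19.000 88.000
118.000 -19.000 88.000
137.000 -21.000 83.500


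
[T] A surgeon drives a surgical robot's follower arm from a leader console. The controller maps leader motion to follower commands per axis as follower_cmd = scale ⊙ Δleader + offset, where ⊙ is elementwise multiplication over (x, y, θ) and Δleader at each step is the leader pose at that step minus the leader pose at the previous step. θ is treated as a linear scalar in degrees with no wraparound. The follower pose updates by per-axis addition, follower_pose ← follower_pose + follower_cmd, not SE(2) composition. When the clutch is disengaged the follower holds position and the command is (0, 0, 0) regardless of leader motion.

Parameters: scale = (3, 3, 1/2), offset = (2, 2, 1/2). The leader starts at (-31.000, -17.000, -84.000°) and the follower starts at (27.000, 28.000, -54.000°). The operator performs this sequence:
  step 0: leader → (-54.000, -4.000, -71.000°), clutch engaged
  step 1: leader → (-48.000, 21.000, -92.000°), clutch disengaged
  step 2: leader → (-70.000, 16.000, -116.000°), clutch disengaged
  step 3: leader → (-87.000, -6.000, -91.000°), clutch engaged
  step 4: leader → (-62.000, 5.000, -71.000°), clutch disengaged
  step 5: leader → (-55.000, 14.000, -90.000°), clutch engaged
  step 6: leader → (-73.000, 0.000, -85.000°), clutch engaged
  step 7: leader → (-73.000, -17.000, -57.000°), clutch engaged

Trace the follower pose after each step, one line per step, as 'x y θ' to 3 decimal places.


-40.000 69.000 -47.000
-40.000 69.000 -47.000
-40.000 69.000 -47.000
-89.000 5.000 -34.000
-89.000 5.000 -34.000
-66.000 34.000 -43.000
-118.000 -6.000 -40.000
-116.000 -55.000 -25.500

step 0: Δleader=(-23.000, 13.000, 13.000°), engaged; cmd=(-67.000, 41.000, 7.000°) → follower=(-40.000, 69.000, -47.000°)
step 1: Δleader=(6.000, 25.000, -21.000°), disengaged; cmd=(0,0,0) → follower holds at (-40.000, 69.000, -47.000°)
step 2: Δleader=(-22.000, -5.000, -24.000°), disengaged; cmd=(0,0,0) → follower holds at (-40.000, 69.000, -47.000°)
step 3: Δleader=(-17.000, -22.000, 25.000°), engaged; cmd=(-49.000, -64.000, 13.000°) → follower=(-89.000, 5.000, -34.000°)
step 4: Δleader=(25.000, 11.000, 20.000°), disengaged; cmd=(0,0,0) → follower holds at (-89.000, 5.000, -34.000°)
step 5: Δleader=(7.000, 9.000, -19.000°), engaged; cmd=(23.000, 29.000, -9.000°) → follower=(-66.000, 34.000, -43.000°)
step 6: Δleader=(-18.000, -14.000, 5.000°), engaged; cmd=(-52.000, -40.000, 3.000°) → follower=(-118.000, -6.000, -40.000°)
step 7: Δleader=(0.000, -17.000, 28.000°), engaged; cmd=(2.000, -49.000, 14.500°) → follower=(-116.000, -55.000, -25.500°)


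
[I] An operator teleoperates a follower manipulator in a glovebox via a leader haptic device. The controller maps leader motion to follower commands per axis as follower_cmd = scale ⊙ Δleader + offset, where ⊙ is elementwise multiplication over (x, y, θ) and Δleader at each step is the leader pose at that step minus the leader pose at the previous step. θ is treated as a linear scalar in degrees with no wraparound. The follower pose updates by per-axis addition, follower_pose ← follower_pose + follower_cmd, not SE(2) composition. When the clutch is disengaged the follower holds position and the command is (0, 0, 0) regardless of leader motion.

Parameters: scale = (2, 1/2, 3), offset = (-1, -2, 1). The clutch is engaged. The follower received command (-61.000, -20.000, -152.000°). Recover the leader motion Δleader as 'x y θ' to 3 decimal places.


axis x: (-61.000 − -1) / (2) = -30.000
axis y: (-20.000 − -2) / (1/2) = -36.000
axis θ: (-152.000 − 1) / (3) = -51.000

-30.000 -36.000 -51.000


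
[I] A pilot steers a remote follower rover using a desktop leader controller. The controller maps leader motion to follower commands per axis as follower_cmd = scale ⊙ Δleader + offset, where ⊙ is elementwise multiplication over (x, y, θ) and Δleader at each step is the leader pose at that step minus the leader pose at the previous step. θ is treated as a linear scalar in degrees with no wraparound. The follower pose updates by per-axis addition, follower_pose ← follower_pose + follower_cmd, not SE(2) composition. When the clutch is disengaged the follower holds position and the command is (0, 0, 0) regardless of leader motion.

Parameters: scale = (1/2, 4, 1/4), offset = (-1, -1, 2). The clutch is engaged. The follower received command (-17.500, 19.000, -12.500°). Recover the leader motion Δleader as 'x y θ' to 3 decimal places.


-33.000 5.000 -58.000

axis x: (-17.500 − -1) / (1/2) = -33.000
axis y: (19.000 − -1) / (4) = 5.000
axis θ: (-12.500 − 2) / (1/4) = -58.000


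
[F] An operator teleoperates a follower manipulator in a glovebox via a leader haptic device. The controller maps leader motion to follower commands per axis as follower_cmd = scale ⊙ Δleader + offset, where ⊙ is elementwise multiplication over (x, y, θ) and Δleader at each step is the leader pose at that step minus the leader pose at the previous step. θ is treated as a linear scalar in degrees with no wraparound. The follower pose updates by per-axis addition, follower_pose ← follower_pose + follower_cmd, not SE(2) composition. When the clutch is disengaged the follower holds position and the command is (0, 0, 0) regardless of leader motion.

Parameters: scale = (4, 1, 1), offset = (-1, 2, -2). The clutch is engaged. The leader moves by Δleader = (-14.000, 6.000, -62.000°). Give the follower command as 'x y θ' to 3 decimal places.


axis x: 4·-14.000 + -1 = -57.000
axis y: 1·6.000 + 2 = 8.000
axis θ: 1·-62.000 + -2 = -64.000

-57.000 8.000 -64.000


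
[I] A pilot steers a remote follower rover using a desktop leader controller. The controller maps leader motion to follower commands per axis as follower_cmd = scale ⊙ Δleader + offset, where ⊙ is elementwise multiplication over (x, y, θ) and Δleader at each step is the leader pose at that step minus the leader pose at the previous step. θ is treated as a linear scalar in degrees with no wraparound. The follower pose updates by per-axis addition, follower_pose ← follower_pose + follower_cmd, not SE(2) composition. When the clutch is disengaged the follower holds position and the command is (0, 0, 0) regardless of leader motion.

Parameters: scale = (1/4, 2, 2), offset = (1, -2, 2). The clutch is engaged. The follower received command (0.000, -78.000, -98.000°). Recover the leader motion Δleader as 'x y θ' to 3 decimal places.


axis x: (0.000 − 1) / (1/4) = -4.000
axis y: (-78.000 − -2) / (2) = -38.000
axis θ: (-98.000 − 2) / (2) = -50.000

-4.000 -38.000 -50.000


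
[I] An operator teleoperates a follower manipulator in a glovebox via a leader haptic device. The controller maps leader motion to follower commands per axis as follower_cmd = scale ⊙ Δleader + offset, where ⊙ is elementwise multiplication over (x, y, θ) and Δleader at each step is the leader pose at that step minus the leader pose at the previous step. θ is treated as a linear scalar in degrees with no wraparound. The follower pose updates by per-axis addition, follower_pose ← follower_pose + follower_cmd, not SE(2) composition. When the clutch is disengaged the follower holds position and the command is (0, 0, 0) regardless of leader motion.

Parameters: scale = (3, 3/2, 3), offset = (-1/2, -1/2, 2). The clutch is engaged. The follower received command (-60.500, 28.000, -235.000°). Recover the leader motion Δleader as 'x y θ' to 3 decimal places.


-20.000 19.000 -79.000

axis x: (-60.500 − -1/2) / (3) = -20.000
axis y: (28.000 − -1/2) / (3/2) = 19.000
axis θ: (-235.000 − 2) / (3) = -79.000


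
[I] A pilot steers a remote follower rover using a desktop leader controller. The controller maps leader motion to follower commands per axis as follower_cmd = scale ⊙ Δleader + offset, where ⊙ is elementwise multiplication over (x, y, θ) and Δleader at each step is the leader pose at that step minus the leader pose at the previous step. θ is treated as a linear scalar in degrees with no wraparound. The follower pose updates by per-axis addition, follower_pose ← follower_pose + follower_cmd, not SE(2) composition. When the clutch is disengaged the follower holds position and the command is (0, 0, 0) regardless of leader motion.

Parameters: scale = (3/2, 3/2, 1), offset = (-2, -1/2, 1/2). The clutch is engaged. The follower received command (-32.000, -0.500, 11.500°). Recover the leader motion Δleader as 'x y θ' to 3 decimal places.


-20.000 0.000 11.000

axis x: (-32.000 − -2) / (3/2) = -20.000
axis y: (-0.500 − -1/2) / (3/2) = 0.000
axis θ: (11.500 − 1/2) / (1) = 11.000


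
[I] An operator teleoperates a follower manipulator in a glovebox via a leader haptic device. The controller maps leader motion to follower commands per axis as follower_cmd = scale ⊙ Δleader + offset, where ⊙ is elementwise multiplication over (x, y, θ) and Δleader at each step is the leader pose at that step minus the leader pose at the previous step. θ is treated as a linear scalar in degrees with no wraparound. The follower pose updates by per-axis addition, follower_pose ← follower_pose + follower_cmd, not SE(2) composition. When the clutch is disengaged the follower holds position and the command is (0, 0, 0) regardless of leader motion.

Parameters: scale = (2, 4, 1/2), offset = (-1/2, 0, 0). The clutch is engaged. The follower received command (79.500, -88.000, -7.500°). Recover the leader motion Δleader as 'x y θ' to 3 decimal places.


40.000 -22.000 -15.000

axis x: (79.500 − -1/2) / (2) = 40.000
axis y: (-88.000 − 0) / (4) = -22.000
axis θ: (-7.500 − 0) / (1/2) = -15.000


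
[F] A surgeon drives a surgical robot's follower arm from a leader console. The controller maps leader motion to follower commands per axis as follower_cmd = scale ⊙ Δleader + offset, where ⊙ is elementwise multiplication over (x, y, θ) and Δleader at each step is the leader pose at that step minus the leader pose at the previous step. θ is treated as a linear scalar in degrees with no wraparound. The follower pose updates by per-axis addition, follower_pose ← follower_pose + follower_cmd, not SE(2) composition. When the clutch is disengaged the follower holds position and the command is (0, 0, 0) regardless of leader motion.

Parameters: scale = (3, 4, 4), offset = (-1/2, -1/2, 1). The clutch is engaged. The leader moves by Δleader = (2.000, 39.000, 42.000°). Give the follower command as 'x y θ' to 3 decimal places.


axis x: 3·2.000 + -1/2 = 5.500
axis y: 4·39.000 + -1/2 = 155.500
axis θ: 4·42.000 + 1 = 169.000

5.500 155.500 169.000


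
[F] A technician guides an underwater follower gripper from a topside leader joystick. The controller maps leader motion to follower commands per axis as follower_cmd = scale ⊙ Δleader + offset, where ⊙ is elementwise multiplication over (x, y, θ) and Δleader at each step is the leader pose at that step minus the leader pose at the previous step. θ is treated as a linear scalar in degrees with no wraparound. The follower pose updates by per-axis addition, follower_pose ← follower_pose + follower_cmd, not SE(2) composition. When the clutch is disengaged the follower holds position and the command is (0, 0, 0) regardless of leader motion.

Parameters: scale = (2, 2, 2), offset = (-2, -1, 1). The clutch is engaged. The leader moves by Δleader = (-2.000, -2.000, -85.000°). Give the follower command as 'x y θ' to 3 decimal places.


-6.000 -5.000 -169.000

axis x: 2·-2.000 + -2 = -6.000
axis y: 2·-2.000 + -1 = -5.000
axis θ: 2·-85.000 + 1 = -169.000


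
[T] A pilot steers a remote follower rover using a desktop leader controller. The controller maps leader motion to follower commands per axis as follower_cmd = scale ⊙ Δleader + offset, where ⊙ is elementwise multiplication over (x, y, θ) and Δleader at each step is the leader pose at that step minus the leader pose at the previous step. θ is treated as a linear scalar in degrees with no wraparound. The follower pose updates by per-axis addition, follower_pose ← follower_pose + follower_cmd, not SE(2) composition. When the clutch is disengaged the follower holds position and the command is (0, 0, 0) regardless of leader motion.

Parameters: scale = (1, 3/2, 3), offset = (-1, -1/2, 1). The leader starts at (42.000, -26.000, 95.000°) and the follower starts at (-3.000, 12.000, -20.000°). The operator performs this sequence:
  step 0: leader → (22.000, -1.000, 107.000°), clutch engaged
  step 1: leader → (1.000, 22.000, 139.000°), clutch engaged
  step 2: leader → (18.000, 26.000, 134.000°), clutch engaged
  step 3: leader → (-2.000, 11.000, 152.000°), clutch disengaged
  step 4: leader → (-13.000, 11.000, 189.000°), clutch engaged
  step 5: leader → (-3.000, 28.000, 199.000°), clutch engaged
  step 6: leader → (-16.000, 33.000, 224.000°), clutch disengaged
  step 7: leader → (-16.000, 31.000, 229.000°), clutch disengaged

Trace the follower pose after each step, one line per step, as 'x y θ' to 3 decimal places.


-24.000 49.000 17.000
-46.000 83.000 114.000
-30.000 88.500 100.000
-30.000 88.500 100.000
-42.000 88.000 212.000
-33.000 113.000 243.000
-33.000 113.000 243.000
-33.000 113.000 243.000

step 0: Δleader=(-20.000, 25.000, 12.000°), engaged; cmd=(-21.000, 37.000, 37.000°) → follower=(-24.000, 49.000, 17.000°)
step 1: Δleader=(-21.000, 23.000, 32.000°), engaged; cmd=(-22.000, 34.000, 97.000°) → follower=(-46.000, 83.000, 114.000°)
step 2: Δleader=(17.000, 4.000, -5.000°), engaged; cmd=(16.000, 5.500, -14.000°) → follower=(-30.000, 88.500, 100.000°)
step 3: Δleader=(-20.000, -15.000, 18.000°), disengaged; cmd=(0,0,0) → follower holds at (-30.000, 88.500, 100.000°)
step 4: Δleader=(-11.000, 0.000, 37.000°), engaged; cmd=(-12.000, -0.500, 112.000°) → follower=(-42.000, 88.000, 212.000°)
step 5: Δleader=(10.000, 17.000, 10.000°), engaged; cmd=(9.000, 25.000, 31.000°) → follower=(-33.000, 113.000, 243.000°)
step 6: Δleader=(-13.000, 5.000, 25.000°), disengaged; cmd=(0,0,0) → follower holds at (-33.000, 113.000, 243.000°)
step 7: Δleader=(0.000, -2.000, 5.000°), disengaged; cmd=(0,0,0) → follower holds at (-33.000, 113.000, 243.000°)


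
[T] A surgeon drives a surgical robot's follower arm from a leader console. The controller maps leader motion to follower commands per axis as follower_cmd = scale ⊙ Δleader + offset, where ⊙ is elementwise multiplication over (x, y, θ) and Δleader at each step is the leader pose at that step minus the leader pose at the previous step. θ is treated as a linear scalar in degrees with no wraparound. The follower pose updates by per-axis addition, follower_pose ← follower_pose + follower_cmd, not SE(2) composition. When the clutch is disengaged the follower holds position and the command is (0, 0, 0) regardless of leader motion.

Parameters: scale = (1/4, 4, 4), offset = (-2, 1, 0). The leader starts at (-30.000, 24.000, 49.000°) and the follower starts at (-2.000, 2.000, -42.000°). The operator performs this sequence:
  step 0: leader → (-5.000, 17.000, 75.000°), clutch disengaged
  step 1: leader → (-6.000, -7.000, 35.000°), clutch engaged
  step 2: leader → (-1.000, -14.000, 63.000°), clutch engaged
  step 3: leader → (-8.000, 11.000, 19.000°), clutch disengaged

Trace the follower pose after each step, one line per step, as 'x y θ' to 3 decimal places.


step 0: Δleader=(25.000, -7.000, 26.000°), disengaged; cmd=(0,0,0) → follower holds at (-2.000, 2.000, -42.000°)
step 1: Δleader=(-1.000, -24.000, -40.000°), engaged; cmd=(-2.250, -95.000, -160.000°) → follower=(-4.250, -93.000, -202.000°)
step 2: Δleader=(5.000, -7.000, 28.000°), engaged; cmd=(-0.750, -27.000, 112.000°) → follower=(-5.000, -120.000, -90.000°)
step 3: Δleader=(-7.000, 25.000, -44.000°), disengaged; cmd=(0,0,0) → follower holds at (-5.000, -120.000, -90.000°)

-2.000 2.000 -42.000
-4.250 -93.000 -202.000
-5.000 -120.000 -90.000
-5.000 -120.000 -90.000


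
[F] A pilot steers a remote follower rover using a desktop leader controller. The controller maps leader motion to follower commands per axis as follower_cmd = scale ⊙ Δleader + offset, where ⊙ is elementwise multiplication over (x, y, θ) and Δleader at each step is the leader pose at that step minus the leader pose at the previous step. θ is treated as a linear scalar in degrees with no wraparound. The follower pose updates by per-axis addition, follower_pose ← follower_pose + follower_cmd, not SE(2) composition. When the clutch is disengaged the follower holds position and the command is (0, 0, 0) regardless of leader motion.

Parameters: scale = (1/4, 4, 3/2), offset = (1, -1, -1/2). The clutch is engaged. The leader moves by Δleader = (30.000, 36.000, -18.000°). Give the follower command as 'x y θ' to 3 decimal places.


axis x: 1/4·30.000 + 1 = 8.500
axis y: 4·36.000 + -1 = 143.000
axis θ: 3/2·-18.000 + -1/2 = -27.500

8.500 143.000 -27.500


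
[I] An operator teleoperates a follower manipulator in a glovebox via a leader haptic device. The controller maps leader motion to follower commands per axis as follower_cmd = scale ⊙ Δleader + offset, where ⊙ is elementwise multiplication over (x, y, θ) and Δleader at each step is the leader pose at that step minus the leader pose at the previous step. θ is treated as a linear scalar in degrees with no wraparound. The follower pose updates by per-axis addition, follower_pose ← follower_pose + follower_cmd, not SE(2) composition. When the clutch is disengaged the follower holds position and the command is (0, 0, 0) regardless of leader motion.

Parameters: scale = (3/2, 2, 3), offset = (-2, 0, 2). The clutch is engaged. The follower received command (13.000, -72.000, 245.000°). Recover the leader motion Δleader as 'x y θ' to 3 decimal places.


axis x: (13.000 − -2) / (3/2) = 10.000
axis y: (-72.000 − 0) / (2) = -36.000
axis θ: (245.000 − 2) / (3) = 81.000

10.000 -36.000 81.000


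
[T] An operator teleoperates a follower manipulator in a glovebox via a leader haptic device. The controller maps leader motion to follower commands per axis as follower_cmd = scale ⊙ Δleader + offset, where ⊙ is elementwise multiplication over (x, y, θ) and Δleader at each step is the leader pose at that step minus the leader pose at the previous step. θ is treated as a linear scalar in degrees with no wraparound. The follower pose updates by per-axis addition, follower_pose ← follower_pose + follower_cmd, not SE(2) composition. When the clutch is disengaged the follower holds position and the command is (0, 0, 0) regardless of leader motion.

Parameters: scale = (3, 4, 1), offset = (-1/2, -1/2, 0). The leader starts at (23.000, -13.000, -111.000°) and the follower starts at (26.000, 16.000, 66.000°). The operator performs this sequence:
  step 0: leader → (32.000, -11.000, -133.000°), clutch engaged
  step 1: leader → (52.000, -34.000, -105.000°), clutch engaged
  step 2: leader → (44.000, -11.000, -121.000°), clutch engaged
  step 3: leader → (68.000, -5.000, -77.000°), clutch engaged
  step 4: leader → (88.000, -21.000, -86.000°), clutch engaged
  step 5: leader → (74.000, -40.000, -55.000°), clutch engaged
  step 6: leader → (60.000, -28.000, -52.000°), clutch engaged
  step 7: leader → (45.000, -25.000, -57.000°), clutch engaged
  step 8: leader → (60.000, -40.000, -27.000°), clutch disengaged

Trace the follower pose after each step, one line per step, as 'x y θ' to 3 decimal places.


step 0: Δleader=(9.000, 2.000, -22.000°), engaged; cmd=(26.500, 7.500, -22.000°) → follower=(52.500, 23.500, 44.000°)
step 1: Δleader=(20.000, -23.000, 28.000°), engaged; cmd=(59.500, -92.500, 28.000°) → follower=(112.000, -69.000, 72.000°)
step 2: Δleader=(-8.000, 23.000, -16.000°), engaged; cmd=(-24.500, 91.500, -16.000°) → follower=(87.500, 22.500, 56.000°)
step 3: Δleader=(24.000, 6.000, 44.000°), engaged; cmd=(71.500, 23.500, 44.000°) → follower=(159.000, 46.000, 100.000°)
step 4: Δleader=(20.000, -16.000, -9.000°), engaged; cmd=(59.500, -64.500, -9.000°) → follower=(218.500, -18.500, 91.000°)
step 5: Δleader=(-14.000, -19.000, 31.000°), engaged; cmd=(-42.500, -76.500, 31.000°) → follower=(176.000, -95.000, 122.000°)
step 6: Δleader=(-14.000, 12.000, 3.000°), engaged; cmd=(-42.500, 47.500, 3.000°) → follower=(133.500, -47.500, 125.000°)
step 7: Δleader=(-15.000, 3.000, -5.000°), engaged; cmd=(-45.500, 11.500, -5.000°) → follower=(88.000, -36.000, 120.000°)
step 8: Δleader=(15.000, -15.000, 30.000°), disengaged; cmd=(0,0,0) → follower holds at (88.000, -36.000, 120.000°)

52.500 23.500 44.000
112.000 -69.000 72.000
87.500 22.500 56.000
159.000 46.000 100.000
218.500 -18.500 91.000
176.000 -95.000 122.000
133.500 -47.500 125.000
88.000 -36.000 120.000
88.000 -36.000 120.000


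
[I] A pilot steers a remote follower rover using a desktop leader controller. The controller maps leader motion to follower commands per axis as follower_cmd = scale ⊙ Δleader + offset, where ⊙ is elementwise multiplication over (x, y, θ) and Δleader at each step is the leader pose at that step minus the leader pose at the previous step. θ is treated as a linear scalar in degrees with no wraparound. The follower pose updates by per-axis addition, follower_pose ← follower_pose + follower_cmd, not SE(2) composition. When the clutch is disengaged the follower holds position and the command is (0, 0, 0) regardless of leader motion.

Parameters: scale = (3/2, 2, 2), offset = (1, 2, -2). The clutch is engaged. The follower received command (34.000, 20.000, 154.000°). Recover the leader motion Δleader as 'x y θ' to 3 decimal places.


axis x: (34.000 − 1) / (3/2) = 22.000
axis y: (20.000 − 2) / (2) = 9.000
axis θ: (154.000 − -2) / (2) = 78.000

22.000 9.000 78.000


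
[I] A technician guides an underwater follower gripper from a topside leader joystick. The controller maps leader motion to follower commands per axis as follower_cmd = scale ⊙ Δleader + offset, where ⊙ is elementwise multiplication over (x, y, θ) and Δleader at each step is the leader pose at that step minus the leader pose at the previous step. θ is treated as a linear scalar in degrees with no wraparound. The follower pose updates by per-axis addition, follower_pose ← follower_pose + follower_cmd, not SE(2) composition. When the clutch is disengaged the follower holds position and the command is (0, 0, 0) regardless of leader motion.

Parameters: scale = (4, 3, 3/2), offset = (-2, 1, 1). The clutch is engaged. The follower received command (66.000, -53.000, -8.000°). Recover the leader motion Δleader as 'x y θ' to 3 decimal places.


17.000 -18.000 -6.000

axis x: (66.000 − -2) / (4) = 17.000
axis y: (-53.000 − 1) / (3) = -18.000
axis θ: (-8.000 − 1) / (3/2) = -6.000


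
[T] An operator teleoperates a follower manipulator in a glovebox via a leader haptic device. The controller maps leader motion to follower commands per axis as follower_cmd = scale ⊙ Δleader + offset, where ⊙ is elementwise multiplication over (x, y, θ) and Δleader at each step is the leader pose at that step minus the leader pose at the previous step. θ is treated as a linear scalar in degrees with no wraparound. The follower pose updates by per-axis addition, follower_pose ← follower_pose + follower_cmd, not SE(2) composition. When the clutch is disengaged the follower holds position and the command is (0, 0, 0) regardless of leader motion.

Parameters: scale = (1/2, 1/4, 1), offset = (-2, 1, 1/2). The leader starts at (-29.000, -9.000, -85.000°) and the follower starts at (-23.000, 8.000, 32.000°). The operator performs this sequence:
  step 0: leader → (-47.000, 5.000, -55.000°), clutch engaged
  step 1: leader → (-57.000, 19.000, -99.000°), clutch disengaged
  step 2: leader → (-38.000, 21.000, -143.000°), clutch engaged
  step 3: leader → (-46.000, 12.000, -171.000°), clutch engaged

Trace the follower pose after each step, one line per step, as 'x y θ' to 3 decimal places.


step 0: Δleader=(-18.000, 14.000, 30.000°), engaged; cmd=(-11.000, 4.500, 30.500°) → follower=(-34.000, 12.500, 62.500°)
step 1: Δleader=(-10.000, 14.000, -44.000°), disengaged; cmd=(0,0,0) → follower holds at (-34.000, 12.500, 62.500°)
step 2: Δleader=(19.000, 2.000, -44.000°), engaged; cmd=(7.500, 1.500, -43.500°) → follower=(-26.500, 14.000, 19.000°)
step 3: Δleader=(-8.000, -9.000, -28.000°), engaged; cmd=(-6.000, -1.250, -27.500°) → follower=(-32.500, 12.750, -8.500°)

-34.000 12.500 62.500
-34.000 12.500 62.500
-26.500 14.000 19.000
-32.500 12.750 -8.500


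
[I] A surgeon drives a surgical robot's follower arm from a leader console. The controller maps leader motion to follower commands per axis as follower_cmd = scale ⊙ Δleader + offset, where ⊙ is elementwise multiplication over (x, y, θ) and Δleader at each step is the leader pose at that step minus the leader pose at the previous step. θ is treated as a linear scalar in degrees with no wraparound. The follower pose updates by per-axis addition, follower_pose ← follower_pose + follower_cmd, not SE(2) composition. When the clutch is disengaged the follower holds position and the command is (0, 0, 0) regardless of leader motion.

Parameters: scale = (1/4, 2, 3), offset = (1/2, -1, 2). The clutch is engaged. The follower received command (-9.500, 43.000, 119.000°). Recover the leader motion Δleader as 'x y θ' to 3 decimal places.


axis x: (-9.500 − 1/2) / (1/4) = -40.000
axis y: (43.000 − -1) / (2) = 22.000
axis θ: (119.000 − 2) / (3) = 39.000

-40.000 22.000 39.000


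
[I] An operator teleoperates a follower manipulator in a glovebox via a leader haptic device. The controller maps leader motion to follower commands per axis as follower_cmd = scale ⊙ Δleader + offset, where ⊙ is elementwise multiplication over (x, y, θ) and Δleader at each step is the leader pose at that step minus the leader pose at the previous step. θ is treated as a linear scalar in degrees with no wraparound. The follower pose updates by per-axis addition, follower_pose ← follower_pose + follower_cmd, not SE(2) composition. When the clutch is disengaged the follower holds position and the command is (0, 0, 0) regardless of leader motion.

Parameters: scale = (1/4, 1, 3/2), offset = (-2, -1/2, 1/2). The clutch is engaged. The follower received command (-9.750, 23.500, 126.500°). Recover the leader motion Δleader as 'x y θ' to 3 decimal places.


-31.000 24.000 84.000

axis x: (-9.750 − -2) / (1/4) = -31.000
axis y: (23.500 − -1/2) / (1) = 24.000
axis θ: (126.500 − 1/2) / (3/2) = 84.000


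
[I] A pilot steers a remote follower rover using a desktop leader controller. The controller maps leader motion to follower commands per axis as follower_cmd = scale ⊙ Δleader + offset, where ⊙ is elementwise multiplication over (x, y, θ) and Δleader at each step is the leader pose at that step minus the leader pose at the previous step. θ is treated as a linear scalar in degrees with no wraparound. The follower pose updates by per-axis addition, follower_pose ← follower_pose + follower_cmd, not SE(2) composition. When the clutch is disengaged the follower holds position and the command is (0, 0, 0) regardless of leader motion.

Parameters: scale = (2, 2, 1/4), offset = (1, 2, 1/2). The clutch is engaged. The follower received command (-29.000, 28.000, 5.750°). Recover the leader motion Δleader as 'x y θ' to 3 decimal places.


-15.000 13.000 21.000

axis x: (-29.000 − 1) / (2) = -15.000
axis y: (28.000 − 2) / (2) = 13.000
axis θ: (5.750 − 1/2) / (1/4) = 21.000


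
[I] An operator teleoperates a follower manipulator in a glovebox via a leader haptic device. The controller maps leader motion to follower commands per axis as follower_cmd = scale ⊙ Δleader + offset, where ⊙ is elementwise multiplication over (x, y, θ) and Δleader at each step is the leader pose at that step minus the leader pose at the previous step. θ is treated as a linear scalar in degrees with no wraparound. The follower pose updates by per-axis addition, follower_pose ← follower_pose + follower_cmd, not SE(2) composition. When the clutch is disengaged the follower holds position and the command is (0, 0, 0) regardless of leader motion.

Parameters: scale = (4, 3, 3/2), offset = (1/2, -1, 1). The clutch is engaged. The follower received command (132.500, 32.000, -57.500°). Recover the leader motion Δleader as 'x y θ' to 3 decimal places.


33.000 11.000 -39.000

axis x: (132.500 − 1/2) / (4) = 33.000
axis y: (32.000 − -1) / (3) = 11.000
axis θ: (-57.500 − 1) / (3/2) = -39.000


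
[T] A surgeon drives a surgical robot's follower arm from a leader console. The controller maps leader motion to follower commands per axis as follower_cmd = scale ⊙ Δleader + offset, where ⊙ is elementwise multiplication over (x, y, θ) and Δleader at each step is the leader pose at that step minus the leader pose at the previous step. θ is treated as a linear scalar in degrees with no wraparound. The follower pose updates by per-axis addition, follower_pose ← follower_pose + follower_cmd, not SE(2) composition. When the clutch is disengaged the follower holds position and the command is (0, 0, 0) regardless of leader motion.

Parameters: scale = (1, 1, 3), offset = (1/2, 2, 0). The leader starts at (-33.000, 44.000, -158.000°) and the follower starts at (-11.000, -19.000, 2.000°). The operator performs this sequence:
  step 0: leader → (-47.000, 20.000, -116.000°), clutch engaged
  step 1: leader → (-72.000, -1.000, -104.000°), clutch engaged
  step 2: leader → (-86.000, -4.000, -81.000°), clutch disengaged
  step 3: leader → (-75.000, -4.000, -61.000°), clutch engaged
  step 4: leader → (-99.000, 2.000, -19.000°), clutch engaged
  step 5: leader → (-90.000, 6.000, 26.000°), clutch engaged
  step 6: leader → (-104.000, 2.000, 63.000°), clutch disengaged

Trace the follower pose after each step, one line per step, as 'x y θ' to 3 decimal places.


-24.500 -41.000 128.000
-49.000 -60.000 164.000
-49.000 -60.000 164.000
-37.500 -58.000 224.000
-61.000 -50.000 350.000
-51.500 -44.000 485.000
-51.500 -44.000 485.000

step 0: Δleader=(-14.000, -24.000, 42.000°), engaged; cmd=(-13.500, -22.000, 126.000°) → follower=(-24.500, -41.000, 128.000°)
step 1: Δleader=(-25.000, -21.000, 12.000°), engaged; cmd=(-24.500, -19.000, 36.000°) → follower=(-49.000, -60.000, 164.000°)
step 2: Δleader=(-14.000, -3.000, 23.000°), disengaged; cmd=(0,0,0) → follower holds at (-49.000, -60.000, 164.000°)
step 3: Δleader=(11.000, 0.000, 20.000°), engaged; cmd=(11.500, 2.000, 60.000°) → follower=(-37.500, -58.000, 224.000°)
step 4: Δleader=(-24.000, 6.000, 42.000°), engaged; cmd=(-23.500, 8.000, 126.000°) → follower=(-61.000, -50.000, 350.000°)
step 5: Δleader=(9.000, 4.000, 45.000°), engaged; cmd=(9.500, 6.000, 135.000°) → follower=(-51.500, -44.000, 485.000°)
step 6: Δleader=(-14.000, -4.000, 37.000°), disengaged; cmd=(0,0,0) → follower holds at (-51.500, -44.000, 485.000°)


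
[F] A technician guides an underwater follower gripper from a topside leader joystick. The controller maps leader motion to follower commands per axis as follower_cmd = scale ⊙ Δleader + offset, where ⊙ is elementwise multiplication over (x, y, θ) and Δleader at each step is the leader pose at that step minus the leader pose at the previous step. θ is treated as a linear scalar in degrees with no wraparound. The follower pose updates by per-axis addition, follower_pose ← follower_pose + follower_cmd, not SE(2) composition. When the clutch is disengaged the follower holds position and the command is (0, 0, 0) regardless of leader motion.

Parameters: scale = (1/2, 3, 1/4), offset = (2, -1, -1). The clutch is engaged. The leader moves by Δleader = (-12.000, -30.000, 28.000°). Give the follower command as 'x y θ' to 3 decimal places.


-4.000 -91.000 6.000

axis x: 1/2·-12.000 + 2 = -4.000
axis y: 3·-30.000 + -1 = -91.000
axis θ: 1/4·28.000 + -1 = 6.000


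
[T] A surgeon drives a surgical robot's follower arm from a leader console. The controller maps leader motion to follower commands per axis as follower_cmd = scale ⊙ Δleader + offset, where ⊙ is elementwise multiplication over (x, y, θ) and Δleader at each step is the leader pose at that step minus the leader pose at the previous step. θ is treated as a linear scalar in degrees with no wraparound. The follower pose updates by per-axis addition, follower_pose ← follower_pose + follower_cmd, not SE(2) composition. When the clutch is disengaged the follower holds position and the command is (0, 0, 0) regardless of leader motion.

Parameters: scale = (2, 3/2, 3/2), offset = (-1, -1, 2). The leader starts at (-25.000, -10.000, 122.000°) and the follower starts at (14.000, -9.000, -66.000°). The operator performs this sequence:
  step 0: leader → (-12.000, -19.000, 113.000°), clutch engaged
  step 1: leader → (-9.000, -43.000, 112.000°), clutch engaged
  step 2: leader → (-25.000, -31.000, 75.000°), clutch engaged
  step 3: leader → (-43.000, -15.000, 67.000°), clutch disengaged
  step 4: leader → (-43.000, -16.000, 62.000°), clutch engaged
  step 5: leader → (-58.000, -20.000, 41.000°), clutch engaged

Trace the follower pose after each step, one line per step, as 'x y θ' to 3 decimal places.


39.000 -23.500 -77.500
44.000 -60.500 -77.000
11.000 -43.500 -130.500
11.000 -43.500 -130.500
10.000 -46.000 -136.000
-21.000 -53.000 -165.500

step 0: Δleader=(13.000, -9.000, -9.000°), engaged; cmd=(25.000, -14.500, -11.500°) → follower=(39.000, -23.500, -77.500°)
step 1: Δleader=(3.000, -24.000, -1.000°), engaged; cmd=(5.000, -37.000, 0.500°) → follower=(44.000, -60.500, -77.000°)
step 2: Δleader=(-16.000, 12.000, -37.000°), engaged; cmd=(-33.000, 17.000, -53.500°) → follower=(11.000, -43.500, -130.500°)
step 3: Δleader=(-18.000, 16.000, -8.000°), disengaged; cmd=(0,0,0) → follower holds at (11.000, -43.500, -130.500°)
step 4: Δleader=(0.000, -1.000, -5.000°), engaged; cmd=(-1.000, -2.500, -5.500°) → follower=(10.000, -46.000, -136.000°)
step 5: Δleader=(-15.000, -4.000, -21.000°), engaged; cmd=(-31.000, -7.000, -29.500°) → follower=(-21.000, -53.000, -165.500°)
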